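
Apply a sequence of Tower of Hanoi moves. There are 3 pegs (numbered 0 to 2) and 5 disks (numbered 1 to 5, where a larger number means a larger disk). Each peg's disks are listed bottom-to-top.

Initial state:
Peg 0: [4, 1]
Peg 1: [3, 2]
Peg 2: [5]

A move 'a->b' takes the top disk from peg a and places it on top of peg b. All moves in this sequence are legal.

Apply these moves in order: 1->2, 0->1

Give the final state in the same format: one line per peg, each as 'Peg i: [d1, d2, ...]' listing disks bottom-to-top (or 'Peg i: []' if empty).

Answer: Peg 0: [4]
Peg 1: [3, 1]
Peg 2: [5, 2]

Derivation:
After move 1 (1->2):
Peg 0: [4, 1]
Peg 1: [3]
Peg 2: [5, 2]

After move 2 (0->1):
Peg 0: [4]
Peg 1: [3, 1]
Peg 2: [5, 2]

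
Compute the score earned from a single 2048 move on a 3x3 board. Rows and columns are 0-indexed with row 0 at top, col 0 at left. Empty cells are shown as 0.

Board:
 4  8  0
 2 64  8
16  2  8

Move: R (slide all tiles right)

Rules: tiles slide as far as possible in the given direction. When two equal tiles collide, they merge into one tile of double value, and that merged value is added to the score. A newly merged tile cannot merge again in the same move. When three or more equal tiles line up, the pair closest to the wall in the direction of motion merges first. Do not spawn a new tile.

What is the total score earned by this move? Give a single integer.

Slide right:
row 0: [4, 8, 0] -> [0, 4, 8]  score +0 (running 0)
row 1: [2, 64, 8] -> [2, 64, 8]  score +0 (running 0)
row 2: [16, 2, 8] -> [16, 2, 8]  score +0 (running 0)
Board after move:
 0  4  8
 2 64  8
16  2  8

Answer: 0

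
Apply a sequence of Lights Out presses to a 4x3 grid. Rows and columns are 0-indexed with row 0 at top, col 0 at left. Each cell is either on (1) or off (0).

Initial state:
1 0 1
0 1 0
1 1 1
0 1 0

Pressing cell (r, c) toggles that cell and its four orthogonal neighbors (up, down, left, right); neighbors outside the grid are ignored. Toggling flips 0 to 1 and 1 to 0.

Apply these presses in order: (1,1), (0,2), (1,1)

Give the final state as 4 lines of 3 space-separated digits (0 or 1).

Answer: 1 1 0
0 1 1
1 1 1
0 1 0

Derivation:
After press 1 at (1,1):
1 1 1
1 0 1
1 0 1
0 1 0

After press 2 at (0,2):
1 0 0
1 0 0
1 0 1
0 1 0

After press 3 at (1,1):
1 1 0
0 1 1
1 1 1
0 1 0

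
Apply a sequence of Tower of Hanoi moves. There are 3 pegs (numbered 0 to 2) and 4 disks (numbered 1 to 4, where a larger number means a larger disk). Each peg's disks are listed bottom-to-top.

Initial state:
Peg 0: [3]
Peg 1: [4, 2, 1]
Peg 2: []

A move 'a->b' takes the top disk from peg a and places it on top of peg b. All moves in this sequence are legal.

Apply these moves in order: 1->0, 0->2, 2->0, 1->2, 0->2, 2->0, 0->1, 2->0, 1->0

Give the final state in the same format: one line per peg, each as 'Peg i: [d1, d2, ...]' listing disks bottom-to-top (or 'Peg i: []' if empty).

After move 1 (1->0):
Peg 0: [3, 1]
Peg 1: [4, 2]
Peg 2: []

After move 2 (0->2):
Peg 0: [3]
Peg 1: [4, 2]
Peg 2: [1]

After move 3 (2->0):
Peg 0: [3, 1]
Peg 1: [4, 2]
Peg 2: []

After move 4 (1->2):
Peg 0: [3, 1]
Peg 1: [4]
Peg 2: [2]

After move 5 (0->2):
Peg 0: [3]
Peg 1: [4]
Peg 2: [2, 1]

After move 6 (2->0):
Peg 0: [3, 1]
Peg 1: [4]
Peg 2: [2]

After move 7 (0->1):
Peg 0: [3]
Peg 1: [4, 1]
Peg 2: [2]

After move 8 (2->0):
Peg 0: [3, 2]
Peg 1: [4, 1]
Peg 2: []

After move 9 (1->0):
Peg 0: [3, 2, 1]
Peg 1: [4]
Peg 2: []

Answer: Peg 0: [3, 2, 1]
Peg 1: [4]
Peg 2: []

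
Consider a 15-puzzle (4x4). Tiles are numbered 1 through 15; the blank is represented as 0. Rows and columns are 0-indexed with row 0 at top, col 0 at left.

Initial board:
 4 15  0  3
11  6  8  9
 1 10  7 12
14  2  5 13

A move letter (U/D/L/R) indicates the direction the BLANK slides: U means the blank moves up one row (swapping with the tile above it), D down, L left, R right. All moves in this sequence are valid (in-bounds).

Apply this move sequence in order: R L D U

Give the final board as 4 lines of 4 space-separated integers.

After move 1 (R):
 4 15  3  0
11  6  8  9
 1 10  7 12
14  2  5 13

After move 2 (L):
 4 15  0  3
11  6  8  9
 1 10  7 12
14  2  5 13

After move 3 (D):
 4 15  8  3
11  6  0  9
 1 10  7 12
14  2  5 13

After move 4 (U):
 4 15  0  3
11  6  8  9
 1 10  7 12
14  2  5 13

Answer:  4 15  0  3
11  6  8  9
 1 10  7 12
14  2  5 13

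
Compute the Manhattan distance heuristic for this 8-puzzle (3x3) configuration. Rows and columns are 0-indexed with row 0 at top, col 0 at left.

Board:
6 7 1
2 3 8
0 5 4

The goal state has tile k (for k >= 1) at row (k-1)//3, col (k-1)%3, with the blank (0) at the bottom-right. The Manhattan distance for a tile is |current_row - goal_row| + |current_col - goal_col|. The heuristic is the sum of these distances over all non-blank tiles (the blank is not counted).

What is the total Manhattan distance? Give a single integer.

Answer: 18

Derivation:
Tile 6: (0,0)->(1,2) = 3
Tile 7: (0,1)->(2,0) = 3
Tile 1: (0,2)->(0,0) = 2
Tile 2: (1,0)->(0,1) = 2
Tile 3: (1,1)->(0,2) = 2
Tile 8: (1,2)->(2,1) = 2
Tile 5: (2,1)->(1,1) = 1
Tile 4: (2,2)->(1,0) = 3
Sum: 3 + 3 + 2 + 2 + 2 + 2 + 1 + 3 = 18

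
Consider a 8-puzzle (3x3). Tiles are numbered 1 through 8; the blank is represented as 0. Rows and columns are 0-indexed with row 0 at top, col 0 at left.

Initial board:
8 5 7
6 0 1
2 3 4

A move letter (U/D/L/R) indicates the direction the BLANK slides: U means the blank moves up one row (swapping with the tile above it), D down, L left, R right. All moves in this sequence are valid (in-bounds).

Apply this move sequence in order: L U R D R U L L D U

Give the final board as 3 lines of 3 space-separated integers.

After move 1 (L):
8 5 7
0 6 1
2 3 4

After move 2 (U):
0 5 7
8 6 1
2 3 4

After move 3 (R):
5 0 7
8 6 1
2 3 4

After move 4 (D):
5 6 7
8 0 1
2 3 4

After move 5 (R):
5 6 7
8 1 0
2 3 4

After move 6 (U):
5 6 0
8 1 7
2 3 4

After move 7 (L):
5 0 6
8 1 7
2 3 4

After move 8 (L):
0 5 6
8 1 7
2 3 4

After move 9 (D):
8 5 6
0 1 7
2 3 4

After move 10 (U):
0 5 6
8 1 7
2 3 4

Answer: 0 5 6
8 1 7
2 3 4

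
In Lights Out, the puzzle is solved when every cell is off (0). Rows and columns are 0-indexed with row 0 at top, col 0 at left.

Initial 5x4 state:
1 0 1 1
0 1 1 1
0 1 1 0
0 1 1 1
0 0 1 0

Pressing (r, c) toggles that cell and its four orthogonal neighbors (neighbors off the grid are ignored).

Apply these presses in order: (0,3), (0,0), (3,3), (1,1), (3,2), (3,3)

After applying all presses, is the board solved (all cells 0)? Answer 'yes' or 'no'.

Answer: yes

Derivation:
After press 1 at (0,3):
1 0 0 0
0 1 1 0
0 1 1 0
0 1 1 1
0 0 1 0

After press 2 at (0,0):
0 1 0 0
1 1 1 0
0 1 1 0
0 1 1 1
0 0 1 0

After press 3 at (3,3):
0 1 0 0
1 1 1 0
0 1 1 1
0 1 0 0
0 0 1 1

After press 4 at (1,1):
0 0 0 0
0 0 0 0
0 0 1 1
0 1 0 0
0 0 1 1

After press 5 at (3,2):
0 0 0 0
0 0 0 0
0 0 0 1
0 0 1 1
0 0 0 1

After press 6 at (3,3):
0 0 0 0
0 0 0 0
0 0 0 0
0 0 0 0
0 0 0 0

Lights still on: 0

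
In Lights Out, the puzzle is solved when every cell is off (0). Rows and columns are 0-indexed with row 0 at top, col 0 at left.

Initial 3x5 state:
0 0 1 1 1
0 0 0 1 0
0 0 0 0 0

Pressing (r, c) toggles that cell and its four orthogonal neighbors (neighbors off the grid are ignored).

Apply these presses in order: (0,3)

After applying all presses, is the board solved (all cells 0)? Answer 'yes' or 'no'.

Answer: yes

Derivation:
After press 1 at (0,3):
0 0 0 0 0
0 0 0 0 0
0 0 0 0 0

Lights still on: 0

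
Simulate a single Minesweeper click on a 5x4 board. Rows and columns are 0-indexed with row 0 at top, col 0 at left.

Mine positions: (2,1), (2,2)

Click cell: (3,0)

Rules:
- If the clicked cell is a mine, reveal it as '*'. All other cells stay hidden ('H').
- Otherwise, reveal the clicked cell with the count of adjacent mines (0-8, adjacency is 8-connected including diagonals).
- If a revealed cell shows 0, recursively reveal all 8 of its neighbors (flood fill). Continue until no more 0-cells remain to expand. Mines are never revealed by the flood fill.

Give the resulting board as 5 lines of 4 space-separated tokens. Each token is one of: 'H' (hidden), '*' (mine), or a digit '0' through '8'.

H H H H
H H H H
H H H H
1 H H H
H H H H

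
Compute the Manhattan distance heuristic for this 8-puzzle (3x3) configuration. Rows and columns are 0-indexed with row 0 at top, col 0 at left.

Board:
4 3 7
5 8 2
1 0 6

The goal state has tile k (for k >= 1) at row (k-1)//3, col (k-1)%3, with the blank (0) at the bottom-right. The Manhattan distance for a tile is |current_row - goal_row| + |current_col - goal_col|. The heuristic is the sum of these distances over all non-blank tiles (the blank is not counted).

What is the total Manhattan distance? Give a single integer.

Tile 4: at (0,0), goal (1,0), distance |0-1|+|0-0| = 1
Tile 3: at (0,1), goal (0,2), distance |0-0|+|1-2| = 1
Tile 7: at (0,2), goal (2,0), distance |0-2|+|2-0| = 4
Tile 5: at (1,0), goal (1,1), distance |1-1|+|0-1| = 1
Tile 8: at (1,1), goal (2,1), distance |1-2|+|1-1| = 1
Tile 2: at (1,2), goal (0,1), distance |1-0|+|2-1| = 2
Tile 1: at (2,0), goal (0,0), distance |2-0|+|0-0| = 2
Tile 6: at (2,2), goal (1,2), distance |2-1|+|2-2| = 1
Sum: 1 + 1 + 4 + 1 + 1 + 2 + 2 + 1 = 13

Answer: 13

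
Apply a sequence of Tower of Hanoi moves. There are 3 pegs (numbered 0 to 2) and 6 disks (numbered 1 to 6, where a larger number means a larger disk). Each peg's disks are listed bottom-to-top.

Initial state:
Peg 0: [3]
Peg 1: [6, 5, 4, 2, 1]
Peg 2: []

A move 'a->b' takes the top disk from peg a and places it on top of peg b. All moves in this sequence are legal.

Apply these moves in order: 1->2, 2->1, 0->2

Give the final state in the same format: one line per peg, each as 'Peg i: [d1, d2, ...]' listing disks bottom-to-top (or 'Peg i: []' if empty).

Answer: Peg 0: []
Peg 1: [6, 5, 4, 2, 1]
Peg 2: [3]

Derivation:
After move 1 (1->2):
Peg 0: [3]
Peg 1: [6, 5, 4, 2]
Peg 2: [1]

After move 2 (2->1):
Peg 0: [3]
Peg 1: [6, 5, 4, 2, 1]
Peg 2: []

After move 3 (0->2):
Peg 0: []
Peg 1: [6, 5, 4, 2, 1]
Peg 2: [3]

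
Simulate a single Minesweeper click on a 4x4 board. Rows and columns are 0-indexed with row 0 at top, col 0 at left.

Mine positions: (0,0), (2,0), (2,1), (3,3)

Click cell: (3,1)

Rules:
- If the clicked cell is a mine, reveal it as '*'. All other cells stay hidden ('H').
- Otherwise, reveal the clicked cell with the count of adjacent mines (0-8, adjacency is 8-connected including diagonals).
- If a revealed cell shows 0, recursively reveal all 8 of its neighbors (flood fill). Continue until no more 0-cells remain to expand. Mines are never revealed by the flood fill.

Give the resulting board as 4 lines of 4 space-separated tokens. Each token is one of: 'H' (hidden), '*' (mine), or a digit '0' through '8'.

H H H H
H H H H
H H H H
H 2 H H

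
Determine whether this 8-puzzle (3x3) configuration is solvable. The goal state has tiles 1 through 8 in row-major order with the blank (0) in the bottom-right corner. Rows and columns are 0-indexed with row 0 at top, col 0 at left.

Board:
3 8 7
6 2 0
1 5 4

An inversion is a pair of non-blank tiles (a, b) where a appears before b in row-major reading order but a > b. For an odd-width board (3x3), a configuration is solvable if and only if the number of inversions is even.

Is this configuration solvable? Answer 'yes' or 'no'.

Answer: no

Derivation:
Inversions (pairs i<j in row-major order where tile[i] > tile[j] > 0): 19
19 is odd, so the puzzle is not solvable.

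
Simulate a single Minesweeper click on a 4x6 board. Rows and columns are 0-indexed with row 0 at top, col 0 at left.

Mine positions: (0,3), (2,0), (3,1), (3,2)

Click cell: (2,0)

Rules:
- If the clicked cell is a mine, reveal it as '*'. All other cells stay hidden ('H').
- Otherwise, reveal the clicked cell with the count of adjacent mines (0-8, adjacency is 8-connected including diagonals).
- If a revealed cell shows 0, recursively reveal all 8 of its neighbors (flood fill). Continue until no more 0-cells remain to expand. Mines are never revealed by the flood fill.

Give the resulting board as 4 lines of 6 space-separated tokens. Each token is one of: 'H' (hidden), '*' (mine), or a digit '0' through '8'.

H H H H H H
H H H H H H
* H H H H H
H H H H H H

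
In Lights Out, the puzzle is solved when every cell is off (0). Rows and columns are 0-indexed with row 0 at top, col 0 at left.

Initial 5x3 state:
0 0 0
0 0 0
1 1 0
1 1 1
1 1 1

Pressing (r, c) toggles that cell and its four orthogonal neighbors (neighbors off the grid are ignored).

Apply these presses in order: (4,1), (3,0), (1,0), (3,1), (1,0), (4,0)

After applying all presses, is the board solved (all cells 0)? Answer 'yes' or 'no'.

After press 1 at (4,1):
0 0 0
0 0 0
1 1 0
1 0 1
0 0 0

After press 2 at (3,0):
0 0 0
0 0 0
0 1 0
0 1 1
1 0 0

After press 3 at (1,0):
1 0 0
1 1 0
1 1 0
0 1 1
1 0 0

After press 4 at (3,1):
1 0 0
1 1 0
1 0 0
1 0 0
1 1 0

After press 5 at (1,0):
0 0 0
0 0 0
0 0 0
1 0 0
1 1 0

After press 6 at (4,0):
0 0 0
0 0 0
0 0 0
0 0 0
0 0 0

Lights still on: 0

Answer: yes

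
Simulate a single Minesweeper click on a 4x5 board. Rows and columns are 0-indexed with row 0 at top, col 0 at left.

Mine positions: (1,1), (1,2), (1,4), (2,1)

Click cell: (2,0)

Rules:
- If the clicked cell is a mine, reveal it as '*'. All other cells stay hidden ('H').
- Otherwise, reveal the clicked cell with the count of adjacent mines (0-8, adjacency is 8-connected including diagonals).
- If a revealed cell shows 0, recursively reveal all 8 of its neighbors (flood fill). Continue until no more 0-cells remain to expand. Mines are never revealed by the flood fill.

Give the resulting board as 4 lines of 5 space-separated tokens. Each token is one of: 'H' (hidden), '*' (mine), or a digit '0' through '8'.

H H H H H
H H H H H
2 H H H H
H H H H H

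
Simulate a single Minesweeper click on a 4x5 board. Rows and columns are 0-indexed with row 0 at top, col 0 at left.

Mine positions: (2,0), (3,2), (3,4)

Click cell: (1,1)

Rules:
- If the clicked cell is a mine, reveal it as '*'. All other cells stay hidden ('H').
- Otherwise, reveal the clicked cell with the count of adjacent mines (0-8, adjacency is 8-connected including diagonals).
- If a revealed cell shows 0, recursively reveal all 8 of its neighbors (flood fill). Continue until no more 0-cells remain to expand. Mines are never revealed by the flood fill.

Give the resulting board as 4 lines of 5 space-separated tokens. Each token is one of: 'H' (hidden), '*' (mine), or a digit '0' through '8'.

H H H H H
H 1 H H H
H H H H H
H H H H H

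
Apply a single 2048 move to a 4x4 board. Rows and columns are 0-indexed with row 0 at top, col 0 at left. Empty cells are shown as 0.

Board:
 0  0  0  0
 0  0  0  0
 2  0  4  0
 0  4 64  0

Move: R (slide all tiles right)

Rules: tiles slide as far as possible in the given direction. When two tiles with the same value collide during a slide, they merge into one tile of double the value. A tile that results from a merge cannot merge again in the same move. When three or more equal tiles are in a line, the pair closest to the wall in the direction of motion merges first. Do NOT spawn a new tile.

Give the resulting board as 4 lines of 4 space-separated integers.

Answer:  0  0  0  0
 0  0  0  0
 0  0  2  4
 0  0  4 64

Derivation:
Slide right:
row 0: [0, 0, 0, 0] -> [0, 0, 0, 0]
row 1: [0, 0, 0, 0] -> [0, 0, 0, 0]
row 2: [2, 0, 4, 0] -> [0, 0, 2, 4]
row 3: [0, 4, 64, 0] -> [0, 0, 4, 64]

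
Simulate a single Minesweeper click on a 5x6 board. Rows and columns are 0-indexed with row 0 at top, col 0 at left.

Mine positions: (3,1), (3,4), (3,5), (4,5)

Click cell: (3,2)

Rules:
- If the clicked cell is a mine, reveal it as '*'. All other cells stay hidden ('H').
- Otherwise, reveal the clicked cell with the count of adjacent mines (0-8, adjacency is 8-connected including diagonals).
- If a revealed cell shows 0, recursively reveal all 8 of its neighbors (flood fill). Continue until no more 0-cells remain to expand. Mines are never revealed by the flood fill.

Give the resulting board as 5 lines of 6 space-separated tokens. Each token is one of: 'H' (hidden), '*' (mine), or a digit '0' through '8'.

H H H H H H
H H H H H H
H H H H H H
H H 1 H H H
H H H H H H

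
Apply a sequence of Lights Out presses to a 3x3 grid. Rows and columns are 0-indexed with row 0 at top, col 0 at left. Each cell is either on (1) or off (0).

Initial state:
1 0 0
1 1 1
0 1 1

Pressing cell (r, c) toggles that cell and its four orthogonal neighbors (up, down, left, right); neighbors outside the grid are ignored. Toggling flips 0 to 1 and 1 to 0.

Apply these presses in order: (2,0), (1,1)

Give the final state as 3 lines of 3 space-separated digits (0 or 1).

Answer: 1 1 0
1 0 0
1 1 1

Derivation:
After press 1 at (2,0):
1 0 0
0 1 1
1 0 1

After press 2 at (1,1):
1 1 0
1 0 0
1 1 1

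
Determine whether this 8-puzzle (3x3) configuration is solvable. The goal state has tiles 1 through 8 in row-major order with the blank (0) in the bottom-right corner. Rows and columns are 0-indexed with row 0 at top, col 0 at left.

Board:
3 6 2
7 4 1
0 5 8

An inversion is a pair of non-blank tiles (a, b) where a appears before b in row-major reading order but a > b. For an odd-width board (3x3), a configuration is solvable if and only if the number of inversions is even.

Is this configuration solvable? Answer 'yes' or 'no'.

Inversions (pairs i<j in row-major order where tile[i] > tile[j] > 0): 11
11 is odd, so the puzzle is not solvable.

Answer: no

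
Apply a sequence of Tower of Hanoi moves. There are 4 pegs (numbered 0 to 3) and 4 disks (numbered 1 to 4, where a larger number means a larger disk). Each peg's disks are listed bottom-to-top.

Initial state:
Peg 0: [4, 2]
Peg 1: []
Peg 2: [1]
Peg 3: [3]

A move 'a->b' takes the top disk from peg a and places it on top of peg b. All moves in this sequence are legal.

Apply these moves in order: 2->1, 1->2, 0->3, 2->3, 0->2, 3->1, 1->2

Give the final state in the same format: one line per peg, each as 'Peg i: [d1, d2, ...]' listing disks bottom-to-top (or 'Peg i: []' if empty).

After move 1 (2->1):
Peg 0: [4, 2]
Peg 1: [1]
Peg 2: []
Peg 3: [3]

After move 2 (1->2):
Peg 0: [4, 2]
Peg 1: []
Peg 2: [1]
Peg 3: [3]

After move 3 (0->3):
Peg 0: [4]
Peg 1: []
Peg 2: [1]
Peg 3: [3, 2]

After move 4 (2->3):
Peg 0: [4]
Peg 1: []
Peg 2: []
Peg 3: [3, 2, 1]

After move 5 (0->2):
Peg 0: []
Peg 1: []
Peg 2: [4]
Peg 3: [3, 2, 1]

After move 6 (3->1):
Peg 0: []
Peg 1: [1]
Peg 2: [4]
Peg 3: [3, 2]

After move 7 (1->2):
Peg 0: []
Peg 1: []
Peg 2: [4, 1]
Peg 3: [3, 2]

Answer: Peg 0: []
Peg 1: []
Peg 2: [4, 1]
Peg 3: [3, 2]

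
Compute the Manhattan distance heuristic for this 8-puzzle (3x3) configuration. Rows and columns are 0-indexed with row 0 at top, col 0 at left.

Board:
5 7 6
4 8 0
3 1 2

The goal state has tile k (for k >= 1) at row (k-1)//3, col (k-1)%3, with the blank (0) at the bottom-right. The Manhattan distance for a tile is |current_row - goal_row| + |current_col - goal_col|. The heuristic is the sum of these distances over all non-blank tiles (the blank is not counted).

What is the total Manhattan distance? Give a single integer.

Answer: 17

Derivation:
Tile 5: (0,0)->(1,1) = 2
Tile 7: (0,1)->(2,0) = 3
Tile 6: (0,2)->(1,2) = 1
Tile 4: (1,0)->(1,0) = 0
Tile 8: (1,1)->(2,1) = 1
Tile 3: (2,0)->(0,2) = 4
Tile 1: (2,1)->(0,0) = 3
Tile 2: (2,2)->(0,1) = 3
Sum: 2 + 3 + 1 + 0 + 1 + 4 + 3 + 3 = 17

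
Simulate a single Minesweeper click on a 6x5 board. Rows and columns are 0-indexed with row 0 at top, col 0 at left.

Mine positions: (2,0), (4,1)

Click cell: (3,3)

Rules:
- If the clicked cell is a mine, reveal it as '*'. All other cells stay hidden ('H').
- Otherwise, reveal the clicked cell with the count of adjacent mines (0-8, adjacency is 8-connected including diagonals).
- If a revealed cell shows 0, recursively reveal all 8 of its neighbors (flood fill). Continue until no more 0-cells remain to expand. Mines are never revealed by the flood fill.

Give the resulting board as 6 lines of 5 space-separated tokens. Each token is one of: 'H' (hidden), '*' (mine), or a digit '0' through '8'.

0 0 0 0 0
1 1 0 0 0
H 1 0 0 0
H 2 1 0 0
H H 1 0 0
H H 1 0 0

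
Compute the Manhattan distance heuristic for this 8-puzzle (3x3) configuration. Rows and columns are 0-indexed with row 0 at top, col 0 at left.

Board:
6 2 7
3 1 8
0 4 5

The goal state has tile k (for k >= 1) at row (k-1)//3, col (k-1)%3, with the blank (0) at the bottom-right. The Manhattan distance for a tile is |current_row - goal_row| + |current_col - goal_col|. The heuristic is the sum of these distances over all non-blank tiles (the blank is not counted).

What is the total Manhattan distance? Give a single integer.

Tile 6: (0,0)->(1,2) = 3
Tile 2: (0,1)->(0,1) = 0
Tile 7: (0,2)->(2,0) = 4
Tile 3: (1,0)->(0,2) = 3
Tile 1: (1,1)->(0,0) = 2
Tile 8: (1,2)->(2,1) = 2
Tile 4: (2,1)->(1,0) = 2
Tile 5: (2,2)->(1,1) = 2
Sum: 3 + 0 + 4 + 3 + 2 + 2 + 2 + 2 = 18

Answer: 18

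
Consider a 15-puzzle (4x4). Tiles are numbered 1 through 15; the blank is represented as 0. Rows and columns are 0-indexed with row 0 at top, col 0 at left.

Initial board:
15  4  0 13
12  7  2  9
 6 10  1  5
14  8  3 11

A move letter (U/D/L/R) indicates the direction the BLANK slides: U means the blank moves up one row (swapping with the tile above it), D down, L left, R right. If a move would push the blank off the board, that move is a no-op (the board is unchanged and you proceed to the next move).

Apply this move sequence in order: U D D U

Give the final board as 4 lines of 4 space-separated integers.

Answer: 15  4  2 13
12  7  0  9
 6 10  1  5
14  8  3 11

Derivation:
After move 1 (U):
15  4  0 13
12  7  2  9
 6 10  1  5
14  8  3 11

After move 2 (D):
15  4  2 13
12  7  0  9
 6 10  1  5
14  8  3 11

After move 3 (D):
15  4  2 13
12  7  1  9
 6 10  0  5
14  8  3 11

After move 4 (U):
15  4  2 13
12  7  0  9
 6 10  1  5
14  8  3 11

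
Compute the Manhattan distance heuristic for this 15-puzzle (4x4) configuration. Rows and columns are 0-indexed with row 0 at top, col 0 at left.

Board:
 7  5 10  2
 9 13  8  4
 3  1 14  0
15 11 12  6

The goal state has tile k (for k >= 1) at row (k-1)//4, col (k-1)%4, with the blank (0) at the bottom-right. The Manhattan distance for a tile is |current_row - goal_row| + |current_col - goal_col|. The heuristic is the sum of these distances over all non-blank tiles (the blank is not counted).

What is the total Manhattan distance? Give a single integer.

Answer: 35

Derivation:
Tile 7: (0,0)->(1,2) = 3
Tile 5: (0,1)->(1,0) = 2
Tile 10: (0,2)->(2,1) = 3
Tile 2: (0,3)->(0,1) = 2
Tile 9: (1,0)->(2,0) = 1
Tile 13: (1,1)->(3,0) = 3
Tile 8: (1,2)->(1,3) = 1
Tile 4: (1,3)->(0,3) = 1
Tile 3: (2,0)->(0,2) = 4
Tile 1: (2,1)->(0,0) = 3
Tile 14: (2,2)->(3,1) = 2
Tile 15: (3,0)->(3,2) = 2
Tile 11: (3,1)->(2,2) = 2
Tile 12: (3,2)->(2,3) = 2
Tile 6: (3,3)->(1,1) = 4
Sum: 3 + 2 + 3 + 2 + 1 + 3 + 1 + 1 + 4 + 3 + 2 + 2 + 2 + 2 + 4 = 35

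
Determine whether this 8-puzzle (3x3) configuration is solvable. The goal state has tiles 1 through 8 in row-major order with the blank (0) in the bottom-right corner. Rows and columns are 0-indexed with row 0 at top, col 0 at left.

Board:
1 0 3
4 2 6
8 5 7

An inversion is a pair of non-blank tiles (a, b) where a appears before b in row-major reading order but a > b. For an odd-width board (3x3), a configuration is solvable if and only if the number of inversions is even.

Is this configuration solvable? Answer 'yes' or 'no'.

Inversions (pairs i<j in row-major order where tile[i] > tile[j] > 0): 5
5 is odd, so the puzzle is not solvable.

Answer: no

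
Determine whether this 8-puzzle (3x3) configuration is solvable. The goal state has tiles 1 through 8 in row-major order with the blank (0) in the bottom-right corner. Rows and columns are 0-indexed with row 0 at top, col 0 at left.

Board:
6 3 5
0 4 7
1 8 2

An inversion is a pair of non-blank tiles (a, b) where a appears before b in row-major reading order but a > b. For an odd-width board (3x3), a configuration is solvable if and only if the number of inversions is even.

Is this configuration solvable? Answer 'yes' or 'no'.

Inversions (pairs i<j in row-major order where tile[i] > tile[j] > 0): 15
15 is odd, so the puzzle is not solvable.

Answer: no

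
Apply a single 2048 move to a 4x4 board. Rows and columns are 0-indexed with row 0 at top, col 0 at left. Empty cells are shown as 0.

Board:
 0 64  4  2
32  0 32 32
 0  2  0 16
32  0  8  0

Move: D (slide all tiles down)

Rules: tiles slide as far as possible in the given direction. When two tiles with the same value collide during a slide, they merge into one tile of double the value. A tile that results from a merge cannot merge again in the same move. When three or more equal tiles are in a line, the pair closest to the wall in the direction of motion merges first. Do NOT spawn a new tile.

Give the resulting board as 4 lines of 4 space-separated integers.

Answer:  0  0  0  0
 0  0  4  2
 0 64 32 32
64  2  8 16

Derivation:
Slide down:
col 0: [0, 32, 0, 32] -> [0, 0, 0, 64]
col 1: [64, 0, 2, 0] -> [0, 0, 64, 2]
col 2: [4, 32, 0, 8] -> [0, 4, 32, 8]
col 3: [2, 32, 16, 0] -> [0, 2, 32, 16]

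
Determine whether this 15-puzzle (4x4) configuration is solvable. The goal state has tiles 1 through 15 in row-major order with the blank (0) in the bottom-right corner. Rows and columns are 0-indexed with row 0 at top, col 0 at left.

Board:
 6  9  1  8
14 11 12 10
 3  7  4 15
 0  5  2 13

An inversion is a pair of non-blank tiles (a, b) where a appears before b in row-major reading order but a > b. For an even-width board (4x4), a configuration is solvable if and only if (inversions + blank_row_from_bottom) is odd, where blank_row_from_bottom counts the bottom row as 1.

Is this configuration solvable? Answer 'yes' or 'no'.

Inversions: 52
Blank is in row 3 (0-indexed from top), which is row 1 counting from the bottom (bottom = 1).
52 + 1 = 53, which is odd, so the puzzle is solvable.

Answer: yes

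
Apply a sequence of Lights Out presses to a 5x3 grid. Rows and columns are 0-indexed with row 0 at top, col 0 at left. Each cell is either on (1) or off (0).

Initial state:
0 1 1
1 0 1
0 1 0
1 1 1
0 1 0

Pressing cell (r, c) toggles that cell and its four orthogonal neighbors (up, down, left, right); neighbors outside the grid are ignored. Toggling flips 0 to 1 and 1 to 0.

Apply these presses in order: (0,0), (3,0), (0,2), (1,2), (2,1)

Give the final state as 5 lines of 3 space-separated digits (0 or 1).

After press 1 at (0,0):
1 0 1
0 0 1
0 1 0
1 1 1
0 1 0

After press 2 at (3,0):
1 0 1
0 0 1
1 1 0
0 0 1
1 1 0

After press 3 at (0,2):
1 1 0
0 0 0
1 1 0
0 0 1
1 1 0

After press 4 at (1,2):
1 1 1
0 1 1
1 1 1
0 0 1
1 1 0

After press 5 at (2,1):
1 1 1
0 0 1
0 0 0
0 1 1
1 1 0

Answer: 1 1 1
0 0 1
0 0 0
0 1 1
1 1 0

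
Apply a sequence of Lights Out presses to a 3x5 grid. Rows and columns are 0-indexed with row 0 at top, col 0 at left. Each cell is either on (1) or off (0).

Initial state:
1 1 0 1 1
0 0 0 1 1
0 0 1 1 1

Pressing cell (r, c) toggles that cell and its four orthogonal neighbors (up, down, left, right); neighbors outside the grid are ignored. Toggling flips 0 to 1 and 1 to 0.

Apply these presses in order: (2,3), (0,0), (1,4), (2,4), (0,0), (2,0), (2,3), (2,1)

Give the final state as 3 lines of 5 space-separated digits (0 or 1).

Answer: 1 1 0 1 0
1 1 0 0 1
0 0 0 0 1

Derivation:
After press 1 at (2,3):
1 1 0 1 1
0 0 0 0 1
0 0 0 0 0

After press 2 at (0,0):
0 0 0 1 1
1 0 0 0 1
0 0 0 0 0

After press 3 at (1,4):
0 0 0 1 0
1 0 0 1 0
0 0 0 0 1

After press 4 at (2,4):
0 0 0 1 0
1 0 0 1 1
0 0 0 1 0

After press 5 at (0,0):
1 1 0 1 0
0 0 0 1 1
0 0 0 1 0

After press 6 at (2,0):
1 1 0 1 0
1 0 0 1 1
1 1 0 1 0

After press 7 at (2,3):
1 1 0 1 0
1 0 0 0 1
1 1 1 0 1

After press 8 at (2,1):
1 1 0 1 0
1 1 0 0 1
0 0 0 0 1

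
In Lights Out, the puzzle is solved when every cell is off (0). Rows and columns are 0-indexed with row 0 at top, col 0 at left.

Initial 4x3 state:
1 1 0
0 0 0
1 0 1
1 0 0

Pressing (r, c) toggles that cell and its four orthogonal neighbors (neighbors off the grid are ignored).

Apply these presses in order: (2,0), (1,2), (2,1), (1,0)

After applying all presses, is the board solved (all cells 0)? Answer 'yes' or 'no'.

After press 1 at (2,0):
1 1 0
1 0 0
0 1 1
0 0 0

After press 2 at (1,2):
1 1 1
1 1 1
0 1 0
0 0 0

After press 3 at (2,1):
1 1 1
1 0 1
1 0 1
0 1 0

After press 4 at (1,0):
0 1 1
0 1 1
0 0 1
0 1 0

Lights still on: 6

Answer: no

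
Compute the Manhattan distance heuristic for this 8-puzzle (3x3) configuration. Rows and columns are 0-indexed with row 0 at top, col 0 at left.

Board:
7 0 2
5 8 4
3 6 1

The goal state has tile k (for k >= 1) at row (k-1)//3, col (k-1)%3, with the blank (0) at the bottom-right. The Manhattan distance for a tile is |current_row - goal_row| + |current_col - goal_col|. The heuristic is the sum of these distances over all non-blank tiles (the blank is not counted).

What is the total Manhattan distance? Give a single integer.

Answer: 17

Derivation:
Tile 7: (0,0)->(2,0) = 2
Tile 2: (0,2)->(0,1) = 1
Tile 5: (1,0)->(1,1) = 1
Tile 8: (1,1)->(2,1) = 1
Tile 4: (1,2)->(1,0) = 2
Tile 3: (2,0)->(0,2) = 4
Tile 6: (2,1)->(1,2) = 2
Tile 1: (2,2)->(0,0) = 4
Sum: 2 + 1 + 1 + 1 + 2 + 4 + 2 + 4 = 17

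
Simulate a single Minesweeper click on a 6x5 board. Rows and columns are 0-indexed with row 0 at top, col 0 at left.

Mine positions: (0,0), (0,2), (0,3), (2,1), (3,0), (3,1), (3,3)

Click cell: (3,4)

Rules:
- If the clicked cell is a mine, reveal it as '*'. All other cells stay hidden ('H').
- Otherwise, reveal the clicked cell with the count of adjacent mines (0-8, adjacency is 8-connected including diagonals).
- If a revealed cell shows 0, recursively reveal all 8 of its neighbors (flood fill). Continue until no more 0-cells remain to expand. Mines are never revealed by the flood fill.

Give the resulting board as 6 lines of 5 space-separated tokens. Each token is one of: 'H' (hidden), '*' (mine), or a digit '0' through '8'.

H H H H H
H H H H H
H H H H H
H H H H 1
H H H H H
H H H H H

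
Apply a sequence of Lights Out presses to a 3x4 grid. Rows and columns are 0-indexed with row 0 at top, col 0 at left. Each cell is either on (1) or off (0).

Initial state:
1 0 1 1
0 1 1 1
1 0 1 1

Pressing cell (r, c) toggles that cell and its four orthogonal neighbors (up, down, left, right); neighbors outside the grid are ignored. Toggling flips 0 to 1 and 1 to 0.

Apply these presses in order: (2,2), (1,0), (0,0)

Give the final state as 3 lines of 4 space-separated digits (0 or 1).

Answer: 1 1 1 1
0 0 0 1
0 1 0 0

Derivation:
After press 1 at (2,2):
1 0 1 1
0 1 0 1
1 1 0 0

After press 2 at (1,0):
0 0 1 1
1 0 0 1
0 1 0 0

After press 3 at (0,0):
1 1 1 1
0 0 0 1
0 1 0 0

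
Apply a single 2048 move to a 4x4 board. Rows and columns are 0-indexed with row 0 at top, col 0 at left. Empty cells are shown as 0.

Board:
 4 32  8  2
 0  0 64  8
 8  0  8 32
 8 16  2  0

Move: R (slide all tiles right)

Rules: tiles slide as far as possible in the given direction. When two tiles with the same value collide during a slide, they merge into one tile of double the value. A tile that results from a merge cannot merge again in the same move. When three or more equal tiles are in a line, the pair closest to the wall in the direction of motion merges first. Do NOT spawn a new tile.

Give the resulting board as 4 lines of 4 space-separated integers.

Slide right:
row 0: [4, 32, 8, 2] -> [4, 32, 8, 2]
row 1: [0, 0, 64, 8] -> [0, 0, 64, 8]
row 2: [8, 0, 8, 32] -> [0, 0, 16, 32]
row 3: [8, 16, 2, 0] -> [0, 8, 16, 2]

Answer:  4 32  8  2
 0  0 64  8
 0  0 16 32
 0  8 16  2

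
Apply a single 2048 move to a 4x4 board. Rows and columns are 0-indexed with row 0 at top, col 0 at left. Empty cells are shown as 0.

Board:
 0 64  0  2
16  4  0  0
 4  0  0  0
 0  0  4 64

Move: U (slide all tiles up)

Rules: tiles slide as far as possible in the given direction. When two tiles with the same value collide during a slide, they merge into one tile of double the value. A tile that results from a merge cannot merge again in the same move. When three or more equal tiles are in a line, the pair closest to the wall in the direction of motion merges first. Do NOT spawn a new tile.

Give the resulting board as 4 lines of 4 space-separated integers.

Answer: 16 64  4  2
 4  4  0 64
 0  0  0  0
 0  0  0  0

Derivation:
Slide up:
col 0: [0, 16, 4, 0] -> [16, 4, 0, 0]
col 1: [64, 4, 0, 0] -> [64, 4, 0, 0]
col 2: [0, 0, 0, 4] -> [4, 0, 0, 0]
col 3: [2, 0, 0, 64] -> [2, 64, 0, 0]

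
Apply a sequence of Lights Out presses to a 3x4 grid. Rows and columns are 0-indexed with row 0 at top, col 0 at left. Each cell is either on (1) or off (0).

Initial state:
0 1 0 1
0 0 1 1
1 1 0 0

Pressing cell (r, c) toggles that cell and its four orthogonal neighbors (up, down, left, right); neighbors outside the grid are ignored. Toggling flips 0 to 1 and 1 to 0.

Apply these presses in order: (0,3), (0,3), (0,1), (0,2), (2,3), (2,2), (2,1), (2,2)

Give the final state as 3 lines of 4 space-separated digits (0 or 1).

After press 1 at (0,3):
0 1 1 0
0 0 1 0
1 1 0 0

After press 2 at (0,3):
0 1 0 1
0 0 1 1
1 1 0 0

After press 3 at (0,1):
1 0 1 1
0 1 1 1
1 1 0 0

After press 4 at (0,2):
1 1 0 0
0 1 0 1
1 1 0 0

After press 5 at (2,3):
1 1 0 0
0 1 0 0
1 1 1 1

After press 6 at (2,2):
1 1 0 0
0 1 1 0
1 0 0 0

After press 7 at (2,1):
1 1 0 0
0 0 1 0
0 1 1 0

After press 8 at (2,2):
1 1 0 0
0 0 0 0
0 0 0 1

Answer: 1 1 0 0
0 0 0 0
0 0 0 1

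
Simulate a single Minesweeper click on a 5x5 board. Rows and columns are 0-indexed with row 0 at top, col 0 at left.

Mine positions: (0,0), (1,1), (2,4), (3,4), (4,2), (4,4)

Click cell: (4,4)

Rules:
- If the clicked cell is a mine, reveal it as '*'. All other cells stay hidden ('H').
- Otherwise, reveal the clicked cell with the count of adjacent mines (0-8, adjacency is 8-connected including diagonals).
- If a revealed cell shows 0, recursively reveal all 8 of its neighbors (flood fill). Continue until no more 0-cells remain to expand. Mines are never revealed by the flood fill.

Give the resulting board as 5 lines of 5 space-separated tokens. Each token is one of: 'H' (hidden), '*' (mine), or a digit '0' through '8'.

H H H H H
H H H H H
H H H H H
H H H H H
H H H H *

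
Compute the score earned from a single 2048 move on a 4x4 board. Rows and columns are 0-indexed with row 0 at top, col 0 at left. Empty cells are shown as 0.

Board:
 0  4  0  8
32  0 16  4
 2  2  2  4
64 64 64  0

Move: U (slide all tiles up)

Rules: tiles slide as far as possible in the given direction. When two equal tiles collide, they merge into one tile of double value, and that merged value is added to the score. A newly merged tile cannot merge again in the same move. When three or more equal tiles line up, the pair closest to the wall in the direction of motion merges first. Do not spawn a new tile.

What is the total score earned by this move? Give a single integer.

Answer: 8

Derivation:
Slide up:
col 0: [0, 32, 2, 64] -> [32, 2, 64, 0]  score +0 (running 0)
col 1: [4, 0, 2, 64] -> [4, 2, 64, 0]  score +0 (running 0)
col 2: [0, 16, 2, 64] -> [16, 2, 64, 0]  score +0 (running 0)
col 3: [8, 4, 4, 0] -> [8, 8, 0, 0]  score +8 (running 8)
Board after move:
32  4 16  8
 2  2  2  8
64 64 64  0
 0  0  0  0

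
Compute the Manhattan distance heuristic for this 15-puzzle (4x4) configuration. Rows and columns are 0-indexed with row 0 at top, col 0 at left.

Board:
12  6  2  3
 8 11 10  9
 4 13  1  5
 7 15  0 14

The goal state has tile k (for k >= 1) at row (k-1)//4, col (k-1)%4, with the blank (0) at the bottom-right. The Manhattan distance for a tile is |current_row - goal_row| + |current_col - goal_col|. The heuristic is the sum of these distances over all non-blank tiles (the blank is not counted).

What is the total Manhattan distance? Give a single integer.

Tile 12: (0,0)->(2,3) = 5
Tile 6: (0,1)->(1,1) = 1
Tile 2: (0,2)->(0,1) = 1
Tile 3: (0,3)->(0,2) = 1
Tile 8: (1,0)->(1,3) = 3
Tile 11: (1,1)->(2,2) = 2
Tile 10: (1,2)->(2,1) = 2
Tile 9: (1,3)->(2,0) = 4
Tile 4: (2,0)->(0,3) = 5
Tile 13: (2,1)->(3,0) = 2
Tile 1: (2,2)->(0,0) = 4
Tile 5: (2,3)->(1,0) = 4
Tile 7: (3,0)->(1,2) = 4
Tile 15: (3,1)->(3,2) = 1
Tile 14: (3,3)->(3,1) = 2
Sum: 5 + 1 + 1 + 1 + 3 + 2 + 2 + 4 + 5 + 2 + 4 + 4 + 4 + 1 + 2 = 41

Answer: 41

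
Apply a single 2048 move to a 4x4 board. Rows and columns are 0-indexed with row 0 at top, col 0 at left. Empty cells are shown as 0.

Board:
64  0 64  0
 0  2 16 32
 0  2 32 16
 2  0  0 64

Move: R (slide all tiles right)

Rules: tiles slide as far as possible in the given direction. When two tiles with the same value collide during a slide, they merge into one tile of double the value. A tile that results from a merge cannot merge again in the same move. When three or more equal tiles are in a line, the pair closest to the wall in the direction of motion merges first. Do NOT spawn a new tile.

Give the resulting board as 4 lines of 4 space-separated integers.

Answer:   0   0   0 128
  0   2  16  32
  0   2  32  16
  0   0   2  64

Derivation:
Slide right:
row 0: [64, 0, 64, 0] -> [0, 0, 0, 128]
row 1: [0, 2, 16, 32] -> [0, 2, 16, 32]
row 2: [0, 2, 32, 16] -> [0, 2, 32, 16]
row 3: [2, 0, 0, 64] -> [0, 0, 2, 64]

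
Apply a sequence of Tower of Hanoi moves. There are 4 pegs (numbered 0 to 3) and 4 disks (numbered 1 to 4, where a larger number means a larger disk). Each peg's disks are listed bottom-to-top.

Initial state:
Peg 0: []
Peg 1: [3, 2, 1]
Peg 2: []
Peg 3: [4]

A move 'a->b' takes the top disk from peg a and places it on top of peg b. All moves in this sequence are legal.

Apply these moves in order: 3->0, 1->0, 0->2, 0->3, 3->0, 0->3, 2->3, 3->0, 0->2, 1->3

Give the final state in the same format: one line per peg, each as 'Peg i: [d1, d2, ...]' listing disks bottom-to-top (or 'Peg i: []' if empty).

Answer: Peg 0: []
Peg 1: [3]
Peg 2: [1]
Peg 3: [4, 2]

Derivation:
After move 1 (3->0):
Peg 0: [4]
Peg 1: [3, 2, 1]
Peg 2: []
Peg 3: []

After move 2 (1->0):
Peg 0: [4, 1]
Peg 1: [3, 2]
Peg 2: []
Peg 3: []

After move 3 (0->2):
Peg 0: [4]
Peg 1: [3, 2]
Peg 2: [1]
Peg 3: []

After move 4 (0->3):
Peg 0: []
Peg 1: [3, 2]
Peg 2: [1]
Peg 3: [4]

After move 5 (3->0):
Peg 0: [4]
Peg 1: [3, 2]
Peg 2: [1]
Peg 3: []

After move 6 (0->3):
Peg 0: []
Peg 1: [3, 2]
Peg 2: [1]
Peg 3: [4]

After move 7 (2->3):
Peg 0: []
Peg 1: [3, 2]
Peg 2: []
Peg 3: [4, 1]

After move 8 (3->0):
Peg 0: [1]
Peg 1: [3, 2]
Peg 2: []
Peg 3: [4]

After move 9 (0->2):
Peg 0: []
Peg 1: [3, 2]
Peg 2: [1]
Peg 3: [4]

After move 10 (1->3):
Peg 0: []
Peg 1: [3]
Peg 2: [1]
Peg 3: [4, 2]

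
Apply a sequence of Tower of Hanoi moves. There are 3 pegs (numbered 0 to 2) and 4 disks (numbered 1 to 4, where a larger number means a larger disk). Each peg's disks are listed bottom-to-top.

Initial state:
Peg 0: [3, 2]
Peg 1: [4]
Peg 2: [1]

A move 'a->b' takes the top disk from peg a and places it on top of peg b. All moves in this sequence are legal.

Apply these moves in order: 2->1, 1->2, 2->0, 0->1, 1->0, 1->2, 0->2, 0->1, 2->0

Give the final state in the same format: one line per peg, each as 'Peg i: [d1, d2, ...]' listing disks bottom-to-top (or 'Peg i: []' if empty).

Answer: Peg 0: [3, 1]
Peg 1: [2]
Peg 2: [4]

Derivation:
After move 1 (2->1):
Peg 0: [3, 2]
Peg 1: [4, 1]
Peg 2: []

After move 2 (1->2):
Peg 0: [3, 2]
Peg 1: [4]
Peg 2: [1]

After move 3 (2->0):
Peg 0: [3, 2, 1]
Peg 1: [4]
Peg 2: []

After move 4 (0->1):
Peg 0: [3, 2]
Peg 1: [4, 1]
Peg 2: []

After move 5 (1->0):
Peg 0: [3, 2, 1]
Peg 1: [4]
Peg 2: []

After move 6 (1->2):
Peg 0: [3, 2, 1]
Peg 1: []
Peg 2: [4]

After move 7 (0->2):
Peg 0: [3, 2]
Peg 1: []
Peg 2: [4, 1]

After move 8 (0->1):
Peg 0: [3]
Peg 1: [2]
Peg 2: [4, 1]

After move 9 (2->0):
Peg 0: [3, 1]
Peg 1: [2]
Peg 2: [4]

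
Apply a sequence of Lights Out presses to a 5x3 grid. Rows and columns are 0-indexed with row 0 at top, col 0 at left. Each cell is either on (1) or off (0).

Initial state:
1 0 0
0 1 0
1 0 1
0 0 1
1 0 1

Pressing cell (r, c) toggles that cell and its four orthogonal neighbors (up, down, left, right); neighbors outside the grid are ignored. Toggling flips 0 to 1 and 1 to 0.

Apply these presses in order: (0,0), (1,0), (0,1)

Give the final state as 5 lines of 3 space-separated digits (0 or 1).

After press 1 at (0,0):
0 1 0
1 1 0
1 0 1
0 0 1
1 0 1

After press 2 at (1,0):
1 1 0
0 0 0
0 0 1
0 0 1
1 0 1

After press 3 at (0,1):
0 0 1
0 1 0
0 0 1
0 0 1
1 0 1

Answer: 0 0 1
0 1 0
0 0 1
0 0 1
1 0 1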